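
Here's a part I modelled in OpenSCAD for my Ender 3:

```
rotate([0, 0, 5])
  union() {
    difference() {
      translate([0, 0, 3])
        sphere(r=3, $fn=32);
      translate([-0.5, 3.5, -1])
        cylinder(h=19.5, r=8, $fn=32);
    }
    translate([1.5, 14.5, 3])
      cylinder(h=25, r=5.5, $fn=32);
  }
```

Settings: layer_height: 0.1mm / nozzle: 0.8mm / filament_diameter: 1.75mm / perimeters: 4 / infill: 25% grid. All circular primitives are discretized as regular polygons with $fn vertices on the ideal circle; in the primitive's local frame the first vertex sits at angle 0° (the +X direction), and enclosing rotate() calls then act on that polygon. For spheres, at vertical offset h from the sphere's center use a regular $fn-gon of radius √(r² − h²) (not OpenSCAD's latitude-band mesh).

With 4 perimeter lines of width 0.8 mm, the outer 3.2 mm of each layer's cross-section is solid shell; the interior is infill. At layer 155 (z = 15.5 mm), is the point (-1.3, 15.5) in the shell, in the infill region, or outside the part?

At z = 15.5 mm: the sphere is not intersected at this z (|z−center|=12.500 > r=3); the r=8 cylinder at (-0.5, 3.5) contributes a regular 32-gon of circumradius 8; Subtracting the remaining from the first: the first operand is absent here, so nothing remains; the r=5.5 cylinder at (1.5, 14.5) gives a regular 32-gon of circumradius 5.5 (constant along its height); Combining (union): only the r=5.5 cylinder at (1.5, 14.5) is present, so the union is just that shape — 1 connected region; (whole slice rotated 5° about Z — lengths, areas and connectivity unchanged). Overall, the cross-section is a single solid region. Undo the 5° rotation: the query point maps to (0.056, 15.554) in the un-rotated model frame. The nearest boundary edge runs (-2.39, 18.39)→(-3.07, 17.56); distance from the point to it = 3.69 mm. The point is inside the cross-section and 3.69 mm from the nearest boundary — more than the 3.2 mm shell width (4 × 0.8), so it's in the infill interior.

infill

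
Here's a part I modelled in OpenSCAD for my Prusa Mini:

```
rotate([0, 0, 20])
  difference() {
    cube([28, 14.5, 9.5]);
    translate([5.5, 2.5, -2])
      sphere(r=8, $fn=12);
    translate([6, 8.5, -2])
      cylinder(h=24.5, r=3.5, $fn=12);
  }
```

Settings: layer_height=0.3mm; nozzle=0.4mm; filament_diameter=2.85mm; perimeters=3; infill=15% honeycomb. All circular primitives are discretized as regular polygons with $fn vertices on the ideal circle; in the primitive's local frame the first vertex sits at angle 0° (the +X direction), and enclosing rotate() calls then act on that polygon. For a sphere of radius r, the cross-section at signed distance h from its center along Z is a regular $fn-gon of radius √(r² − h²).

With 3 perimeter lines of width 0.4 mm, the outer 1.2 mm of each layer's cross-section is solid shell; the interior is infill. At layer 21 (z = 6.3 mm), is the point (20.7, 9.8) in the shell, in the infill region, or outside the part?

infill

At z = 6.3 mm: the cube (footprint 28×14.5) is included at this height; the sphere at (5.5, 2.5) is absent (|z−center|=8.300 > r=8); the r=3.5 cylinder at (6, 8.5) gives a regular 12-gon of circumradius 3.5 (constant along its height); Taking the first minus the rest: starting from the 28×14.5 cube, the r=3.5 cylinder at (6, 8.5) lies wholly inside it (removes its full 36.75 mm² and its 21.74 mm outline becomes a hole wall) — 1 connected region with 1 hole; (whole slice rotated 20° about Z — lengths, areas and connectivity unchanged). Overall, the cross-section is one region with 1 hole. Undo the 20° rotation: the query point maps to (22.803, 2.129) in the un-rotated model frame. The nearest boundary edge runs (28.00, 0.00)→(0.00, 0.00); distance from the point to it = 2.13 mm. The point is inside the cross-section and 2.13 mm from the nearest boundary — more than the 1.2 mm shell width (3 × 0.4), so it's in the infill interior.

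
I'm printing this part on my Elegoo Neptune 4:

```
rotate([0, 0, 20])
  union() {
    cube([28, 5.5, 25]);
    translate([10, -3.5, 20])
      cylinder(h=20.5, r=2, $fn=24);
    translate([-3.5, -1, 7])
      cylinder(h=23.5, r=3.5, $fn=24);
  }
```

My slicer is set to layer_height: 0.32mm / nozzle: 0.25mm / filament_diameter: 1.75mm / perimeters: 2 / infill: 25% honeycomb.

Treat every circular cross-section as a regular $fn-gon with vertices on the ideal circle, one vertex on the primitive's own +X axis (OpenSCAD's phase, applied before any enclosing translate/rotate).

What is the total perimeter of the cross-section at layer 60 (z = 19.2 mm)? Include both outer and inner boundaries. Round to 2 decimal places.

88.93 mm

At z = 19.2 mm: the cube (footprint 28×5.5) is included at this height (perimeter 67.00 mm); the cylinder at (10, -3.5) does not reach this height (z outside [20, 40.5]); the r=3.5 cylinder at (-3.5, -1) gives a regular 24-gon of circumradius 3.5 (constant along its height) (perimeter = 2·24·3.500·sin(180°/24) = 21.93 mm); Combining (union): the 2 present regions are separate (no shared area or edge), so areas and boundary lengths simply add and each stays a separate island — boundary = 88.93 mm; (rotated 20° about Z; rotation is an isometry so areas/perimeters/island counts are preserved). Overall, the cross-section has 2 separate islands. Total boundary length (outer) = 88.93 mm.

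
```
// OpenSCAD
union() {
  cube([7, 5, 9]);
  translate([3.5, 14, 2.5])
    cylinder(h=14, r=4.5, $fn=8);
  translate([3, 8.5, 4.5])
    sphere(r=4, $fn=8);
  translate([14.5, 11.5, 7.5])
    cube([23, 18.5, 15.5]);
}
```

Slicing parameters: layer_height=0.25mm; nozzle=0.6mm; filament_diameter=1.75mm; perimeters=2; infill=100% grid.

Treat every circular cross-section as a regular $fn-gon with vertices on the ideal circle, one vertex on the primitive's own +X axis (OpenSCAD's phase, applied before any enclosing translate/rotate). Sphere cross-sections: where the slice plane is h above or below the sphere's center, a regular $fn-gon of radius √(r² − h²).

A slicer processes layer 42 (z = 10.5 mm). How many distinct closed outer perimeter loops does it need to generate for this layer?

At z = 10.5 mm: the cube is not intersected at this z (z outside [0, 9]); the r=4.5 cylinder at (3.5, 14) gives a regular 8-gon of circumradius 4.5 (constant along its height); the sphere at (3, 8.5) does not reach this height (|z−center|=6.000 > r=4); the cube at (14.5, 11.5) is present — its section is the full 23×18.5 rectangle; Taking the union: the 2 present regions are separate (no shared area or edge), so areas and boundary lengths simply add and each stays a separate island — 2 connected regions. The result has 2 disconnected regions.

2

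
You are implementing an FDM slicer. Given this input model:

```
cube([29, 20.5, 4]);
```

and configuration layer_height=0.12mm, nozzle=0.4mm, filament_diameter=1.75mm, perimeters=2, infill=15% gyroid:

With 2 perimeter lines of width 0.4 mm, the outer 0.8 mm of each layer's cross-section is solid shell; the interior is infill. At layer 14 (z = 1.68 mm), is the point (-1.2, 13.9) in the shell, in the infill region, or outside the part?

At z = 1.68 mm: the cube is present — its section is the full 29×20.5 rectangle. Overall, the cross-section is a single solid region. The nearest boundary edge runs (0.00, 20.50)→(0.00, 0.00); distance from the point to it = 1.20 mm. The point is not inside any of the regions above, so it lies outside the cross-section (1.20 mm from the nearest boundary).

outside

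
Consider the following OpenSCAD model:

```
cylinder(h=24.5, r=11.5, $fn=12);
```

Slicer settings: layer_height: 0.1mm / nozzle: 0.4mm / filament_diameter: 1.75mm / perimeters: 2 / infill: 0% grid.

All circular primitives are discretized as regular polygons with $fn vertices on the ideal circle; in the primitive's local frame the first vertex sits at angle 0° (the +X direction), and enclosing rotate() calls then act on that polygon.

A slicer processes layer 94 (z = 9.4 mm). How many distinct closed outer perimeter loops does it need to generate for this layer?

1

At z = 9.4 mm: the r=11.5 cylinder gives a regular 12-gon of circumradius 11.5 (constant along its height). The result has 1 disconnected region.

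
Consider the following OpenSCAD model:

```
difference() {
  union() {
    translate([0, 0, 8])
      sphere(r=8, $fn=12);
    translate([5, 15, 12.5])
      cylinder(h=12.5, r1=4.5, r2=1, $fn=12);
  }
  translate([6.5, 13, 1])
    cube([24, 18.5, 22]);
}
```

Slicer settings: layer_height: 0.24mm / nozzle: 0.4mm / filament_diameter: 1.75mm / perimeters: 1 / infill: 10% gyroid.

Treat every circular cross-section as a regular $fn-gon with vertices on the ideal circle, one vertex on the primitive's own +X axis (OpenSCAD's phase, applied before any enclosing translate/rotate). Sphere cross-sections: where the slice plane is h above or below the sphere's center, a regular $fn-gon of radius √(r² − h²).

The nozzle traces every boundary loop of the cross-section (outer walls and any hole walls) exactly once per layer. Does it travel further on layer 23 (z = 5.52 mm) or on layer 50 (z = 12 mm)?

layer 23 (z = 5.52 mm)

Layer 23 (z = 5.52): the r=8 sphere contributes a regular 12-gon of circumradius √(8²−2.48²) = 7.606 (perimeter = 2·12·7.606·sin(180°/12) = 47.25 mm); the cone at (5, 15) is absent (z outside [12.5, 25]); Taking the union: only the r=8 sphere is present, so the union is just that shape — boundary = 47.25 mm; the 24×18.5 cube at (6.5, 13) contributes its full rectangle (perimeter 85.00 mm); After the difference (first − rest): starting from the result so far, the 24×18.5 cube at (6.5, 13) misses the remaining region (no effect) — boundary = 47.25 mm. So its perimeter = 47.25 mm. Layer 50 (z = 12): the r=8 sphere slices to a regular 12-gon of circumradius 6.928 (√(r²−h²) with h=4 from center) (perimeter = 2·12·6.928·sin(180°/12) = 43.04 mm); the cone at (5, 15) is not intersected at this z (z outside [12.5, 25]); Combining (union): only the r=8 sphere is present, so the union is just that shape — boundary = 43.04 mm; the cube at (6.5, 13) (footprint 24×18.5) is included at this height (perimeter 85.00 mm); Subtracting the remaining from the first: starting from that combined region, the 24×18.5 cube at (6.5, 13) misses the remaining region (no effect) — boundary = 43.04 mm. So its perimeter = 43.04 mm. Layer 23 is larger (47.25 vs 43.04 mm).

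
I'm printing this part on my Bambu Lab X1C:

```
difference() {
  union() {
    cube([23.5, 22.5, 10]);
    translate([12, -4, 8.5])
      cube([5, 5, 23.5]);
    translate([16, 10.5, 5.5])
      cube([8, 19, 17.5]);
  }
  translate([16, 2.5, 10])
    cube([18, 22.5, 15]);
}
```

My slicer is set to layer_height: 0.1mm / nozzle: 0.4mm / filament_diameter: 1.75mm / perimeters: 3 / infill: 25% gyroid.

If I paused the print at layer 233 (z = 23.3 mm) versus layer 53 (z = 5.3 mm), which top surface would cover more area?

Layer 233 (z = 23.3): the cube is absent (z outside [0, 10]); the 5×5 cube at (12, -4) contributes its full rectangle (area 25.00 mm²); the cube at (16, 10.5) is not intersected at this z (z outside [5.5, 23]); Merging all regions: only the 5×5 cube at (12, -4) is present, so the union is just that shape — area = 25.00 mm²; the 18×22.5 cube at (16, 2.5) contributes its full rectangle (area 405.00 mm²); Subtracting the remaining from the first: starting from that combined region (25.00 mm²), the 18×22.5 cube at (16, 2.5) misses the remaining region (no effect) — area = 25.00 mm². So its area = 25.00 mm². Layer 53 (z = 5.3): the 23.5×22.5 cube contributes its full rectangle (area 528.75 mm²); the cube at (12, -4) is absent (z outside [8.5, 32]); the cube at (16, 10.5) does not reach this height (z outside [5.5, 23]); Taking the union: only the 23.5×22.5 cube is present, so the union is just that shape — area = 528.75 mm²; the cube at (16, 2.5) does not reach this height (z outside [10, 25]); After the difference (first − rest): none of the subtracted shapes is present at this height, so the result so far is unchanged — area = 528.75 mm². So its area = 528.75 mm². Layer 53 is larger (528.75 vs 25.00 mm²).

layer 53 (z = 5.3 mm)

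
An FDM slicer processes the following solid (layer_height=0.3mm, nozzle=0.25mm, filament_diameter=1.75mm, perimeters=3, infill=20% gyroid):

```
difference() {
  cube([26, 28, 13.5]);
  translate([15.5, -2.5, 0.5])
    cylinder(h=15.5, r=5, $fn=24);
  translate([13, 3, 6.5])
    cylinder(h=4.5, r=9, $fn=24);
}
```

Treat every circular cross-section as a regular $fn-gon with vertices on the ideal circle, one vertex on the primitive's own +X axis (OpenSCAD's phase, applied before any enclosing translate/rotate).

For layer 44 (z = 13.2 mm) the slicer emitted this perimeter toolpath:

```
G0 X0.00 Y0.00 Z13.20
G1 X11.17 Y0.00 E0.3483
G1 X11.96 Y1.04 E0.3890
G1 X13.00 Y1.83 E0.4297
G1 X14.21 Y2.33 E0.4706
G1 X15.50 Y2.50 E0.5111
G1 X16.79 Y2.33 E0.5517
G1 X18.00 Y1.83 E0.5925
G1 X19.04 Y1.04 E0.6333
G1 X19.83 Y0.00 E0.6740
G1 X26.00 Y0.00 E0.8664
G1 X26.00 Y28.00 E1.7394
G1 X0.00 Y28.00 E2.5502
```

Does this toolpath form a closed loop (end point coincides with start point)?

no

Start point (G0): (0.00, 0.00). End point (last G1): the path does not return to the start — open.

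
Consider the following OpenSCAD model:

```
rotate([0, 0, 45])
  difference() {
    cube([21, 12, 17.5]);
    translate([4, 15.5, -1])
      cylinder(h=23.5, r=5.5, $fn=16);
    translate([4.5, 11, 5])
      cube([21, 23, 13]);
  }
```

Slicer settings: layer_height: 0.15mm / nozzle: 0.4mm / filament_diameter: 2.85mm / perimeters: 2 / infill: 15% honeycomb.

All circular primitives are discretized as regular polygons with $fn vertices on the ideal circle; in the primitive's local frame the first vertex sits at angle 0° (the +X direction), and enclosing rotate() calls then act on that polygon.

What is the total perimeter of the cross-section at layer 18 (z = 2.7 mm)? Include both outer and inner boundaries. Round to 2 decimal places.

At z = 2.7 mm: the 21×12 cube contributes its full rectangle (perimeter 66.00 mm); the cylinder at (4, 15.5): section is a regular 16-gon, circumradius r=5.5 (perimeter = 2·16·5.500·sin(180°/16) = 34.34 mm); the cube at (4.5, 11) is not intersected at this z (z outside [5, 18]); Subtracting the remaining from the first: starting from the 21×12 cube, the r=5.5 cylinder at (4, 15.5) partially overlaps it — only the 11.14 mm² overlap (of its 92.61 mm²) is removed, clipping the outline — boundary = 66.88 mm; (rotated 45° about Z; rotation is an isometry so areas/perimeters/island counts are preserved). Overall, the cross-section is a single solid region. Total boundary length (outer) = 66.88 mm.

66.88 mm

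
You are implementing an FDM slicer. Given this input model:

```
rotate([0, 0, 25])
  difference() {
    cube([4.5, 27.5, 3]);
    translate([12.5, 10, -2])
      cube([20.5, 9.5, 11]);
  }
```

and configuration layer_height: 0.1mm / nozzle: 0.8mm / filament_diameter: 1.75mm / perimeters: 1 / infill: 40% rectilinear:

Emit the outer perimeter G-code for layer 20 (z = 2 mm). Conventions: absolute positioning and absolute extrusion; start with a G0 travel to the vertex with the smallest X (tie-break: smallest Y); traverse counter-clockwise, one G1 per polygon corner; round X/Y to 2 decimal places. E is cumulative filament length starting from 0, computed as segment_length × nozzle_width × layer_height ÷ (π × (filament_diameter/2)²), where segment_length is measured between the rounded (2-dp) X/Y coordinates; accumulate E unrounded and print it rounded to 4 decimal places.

At z = 2 mm: the cube is present — its section is the full 4.5×27.5 rectangle; the 20.5×9.5 cube at (12.5, 10) contributes its full rectangle; After the difference (first − rest): starting from the 4.5×27.5 cube, the 20.5×9.5 cube at (12.5, 10) misses the remaining region (no effect) — 1 connected region; (whole slice rotated 25° about Z — lengths, areas and connectivity unchanged). The outline is a single polygon with 4 vertices. Extrusion per mm of travel: 0.8 × 0.1 / (π × 0.875²) = 0.033260. Accumulating E over each segment gives final E = 2.1289.

G0 X-11.62 Y24.92 Z2.00
G1 X0.00 Y0.00 E0.9145
G1 X4.08 Y1.90 E1.0642
G1 X-7.54 Y26.83 E1.9790
G1 X-11.62 Y24.92 E2.1289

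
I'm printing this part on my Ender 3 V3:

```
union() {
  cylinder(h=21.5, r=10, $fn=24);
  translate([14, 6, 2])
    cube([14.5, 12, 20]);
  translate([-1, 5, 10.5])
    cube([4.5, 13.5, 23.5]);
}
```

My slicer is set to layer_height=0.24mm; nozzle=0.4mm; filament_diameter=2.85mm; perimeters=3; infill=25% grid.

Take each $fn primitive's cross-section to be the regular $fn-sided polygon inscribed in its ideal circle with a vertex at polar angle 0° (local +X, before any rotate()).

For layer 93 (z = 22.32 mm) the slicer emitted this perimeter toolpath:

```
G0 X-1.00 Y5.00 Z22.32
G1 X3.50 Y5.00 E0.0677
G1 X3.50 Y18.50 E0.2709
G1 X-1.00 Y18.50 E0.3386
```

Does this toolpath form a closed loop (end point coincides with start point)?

no

Start point (G0): (-1.00, 5.00). End point (last G1): the path does not return to the start — open.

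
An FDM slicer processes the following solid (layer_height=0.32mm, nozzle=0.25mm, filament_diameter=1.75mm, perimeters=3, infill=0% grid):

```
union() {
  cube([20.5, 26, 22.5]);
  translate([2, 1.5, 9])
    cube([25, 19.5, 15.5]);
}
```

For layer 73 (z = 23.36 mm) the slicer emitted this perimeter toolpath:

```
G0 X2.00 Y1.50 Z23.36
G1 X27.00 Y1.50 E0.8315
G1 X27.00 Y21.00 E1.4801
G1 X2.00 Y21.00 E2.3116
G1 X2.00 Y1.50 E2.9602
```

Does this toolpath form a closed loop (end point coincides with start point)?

yes

Start point (G0): (2.00, 1.50). End point (last G1): the path returns to the start — closed.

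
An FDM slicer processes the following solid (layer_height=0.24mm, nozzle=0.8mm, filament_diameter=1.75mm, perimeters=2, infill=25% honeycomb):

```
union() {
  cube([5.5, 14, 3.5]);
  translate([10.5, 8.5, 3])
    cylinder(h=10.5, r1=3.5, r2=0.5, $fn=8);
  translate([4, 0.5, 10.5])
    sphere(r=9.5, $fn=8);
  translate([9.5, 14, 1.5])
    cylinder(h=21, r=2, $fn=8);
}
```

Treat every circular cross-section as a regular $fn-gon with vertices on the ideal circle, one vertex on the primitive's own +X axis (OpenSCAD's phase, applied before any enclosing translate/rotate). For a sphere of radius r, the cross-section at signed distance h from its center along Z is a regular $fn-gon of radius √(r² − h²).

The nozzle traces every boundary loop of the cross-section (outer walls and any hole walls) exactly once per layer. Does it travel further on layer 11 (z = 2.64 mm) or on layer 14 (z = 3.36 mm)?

Layer 11 (z = 2.64): the 5.5×14 cube contributes its full rectangle (perimeter 39.00 mm); the cone at (10.5, 8.5) is not intersected at this z (z outside [3, 13.5]); the r=9.5 sphere at (4, 0.5) contributes a regular 8-gon of circumradius √(9.5²−7.86²) = 5.336 (perimeter = 2·8·5.336·sin(180°/8) = 32.67 mm); the r=2 cylinder at (9.5, 14) gives a regular 8-gon of circumradius 2 (constant along its height) (perimeter = 2·8·2.000·sin(180°/8) = 12.25 mm); Merging all regions: the regions partially overlap (shared area 28.27 mm²), so the edge portions inside another operand are dropped and the merged outline is re-measured after clipping — boundary = 63.18 mm. So its perimeter = 63.18 mm. Layer 14 (z = 3.36): the cube (footprint 5.5×14) is included at this height (perimeter 39.00 mm); the cone at (10.5, 8.5) (r1=3.5→r2=0.5) has section circumradius 3.397 here — a regular 8-gon (perimeter = 2·8·3.397·sin(180°/8) = 20.80 mm); the sphere at (4, 0.5): section is a regular 8-gon, circumradius = √(r²−h²) = √(9.5²−7.14²) = 6.267 (perimeter = 2·8·6.267·sin(180°/8) = 38.37 mm); the cylinder at (9.5, 14): section is a regular 8-gon, circumradius r=2 (perimeter = 2·8·2.000·sin(180°/8) = 12.25 mm); Taking the union: the regions partially overlap (shared area 33.44 mm²), so the edge portions inside another operand are dropped and the merged outline is re-measured after clipping — boundary = 87.71 mm. So its perimeter = 87.71 mm. Layer 14 is larger (87.71 vs 63.18 mm).

layer 14 (z = 3.36 mm)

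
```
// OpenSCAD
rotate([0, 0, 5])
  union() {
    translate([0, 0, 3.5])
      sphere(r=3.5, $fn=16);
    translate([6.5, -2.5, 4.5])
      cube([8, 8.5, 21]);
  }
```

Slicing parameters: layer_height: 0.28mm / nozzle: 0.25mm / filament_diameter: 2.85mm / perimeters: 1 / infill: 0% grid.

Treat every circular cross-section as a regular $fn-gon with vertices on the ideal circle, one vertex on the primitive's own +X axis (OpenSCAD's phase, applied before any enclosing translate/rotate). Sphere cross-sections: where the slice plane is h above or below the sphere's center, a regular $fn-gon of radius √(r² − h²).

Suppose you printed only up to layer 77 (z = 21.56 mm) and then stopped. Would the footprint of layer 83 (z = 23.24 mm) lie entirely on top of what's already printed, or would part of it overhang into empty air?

Compare the two slices. At z = 21.56: the sphere is absent (|z−center|=18.060 > r=3.5); the cube at (6.5, -2.5) (footprint 8×8.5) is included at this height (area 68.00 mm²); Merging all regions: only the 8×8.5 cube at (6.5, -2.5) is present, so the union is just that shape — area = 68.00 mm²; (whole slice rotated 5° about Z — lengths, areas and connectivity unchanged). At z = 23.24: the sphere does not reach this height (|z−center|=19.740 > r=3.5); the cube at (6.5, -2.5) is present — its section is the full 8×8.5 rectangle (area 68.00 mm²); Taking the union: only the 8×8.5 cube at (6.5, -2.5) is present, so the union is just that shape — area = 68.00 mm²; (whole slice rotated 5° about Z — lengths, areas and connectivity unchanged). Checking containment: the cross-section at z = 23.24 is a subset of the cross-section at z = 21.56.

entirely on top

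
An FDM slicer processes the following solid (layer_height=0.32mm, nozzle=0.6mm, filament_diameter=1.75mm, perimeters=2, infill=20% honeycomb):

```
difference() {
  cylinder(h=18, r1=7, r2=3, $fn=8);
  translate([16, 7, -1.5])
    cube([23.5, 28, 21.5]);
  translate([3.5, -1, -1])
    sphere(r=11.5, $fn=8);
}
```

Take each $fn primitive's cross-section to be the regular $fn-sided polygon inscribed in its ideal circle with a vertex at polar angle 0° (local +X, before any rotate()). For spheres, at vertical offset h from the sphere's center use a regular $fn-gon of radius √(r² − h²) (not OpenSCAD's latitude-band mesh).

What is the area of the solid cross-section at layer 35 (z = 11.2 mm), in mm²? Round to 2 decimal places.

At z = 11.2 mm: the cone: at t=0.622 of its height the radius interpolates to r₁+(r₂−r₁)t = 4.511, giving a regular 8-gon of that circumradius (area = (8/2)·4.511²·sin(360°/8) = 57.56 mm²); the 23.5×28 cube at (16, 7) contributes its full rectangle (area 658.00 mm²); the sphere at (3.5, -1) is not intersected at this z (|z−center|=12.200 > r=11.5); Subtracting the remaining from the first: starting from the cone (57.56 mm²), the 23.5×28 cube at (16, 7) misses the remaining region (no effect) — area = 57.56 mm². Overall, the cross-section is a single solid region. Net area = 57.56 mm².

57.56 mm²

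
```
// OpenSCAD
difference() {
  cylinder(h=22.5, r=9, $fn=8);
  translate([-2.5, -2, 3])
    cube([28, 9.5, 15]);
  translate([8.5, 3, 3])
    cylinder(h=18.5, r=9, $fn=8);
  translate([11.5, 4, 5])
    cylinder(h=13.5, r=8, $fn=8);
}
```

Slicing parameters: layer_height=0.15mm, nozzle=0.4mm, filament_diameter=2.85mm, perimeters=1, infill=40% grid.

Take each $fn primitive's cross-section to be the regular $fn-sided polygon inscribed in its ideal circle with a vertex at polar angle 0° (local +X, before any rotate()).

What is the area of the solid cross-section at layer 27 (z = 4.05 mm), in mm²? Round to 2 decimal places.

At z = 4.05 mm: the r=9 cylinder gives a regular 8-gon of circumradius 9 (constant along its height) (area = (8/2)·9.000²·sin(360°/8) = 229.10 mm²); the cube at (-2.5, -2) (footprint 28×9.5) is included at this height (area 266.00 mm²); the r=9 cylinder at (8.5, 3) gives a regular 8-gon of circumradius 9 (constant along its height) (area = (8/2)·9.000²·sin(360°/8) = 229.10 mm²); the cylinder at (11.5, 4) is absent (z outside [5, 18.5]); Subtracting the remaining from the first: starting from the r=9 cylinder (229.10 mm²), the 28×9.5 cube at (-2.5, -2) partially overlaps it — only the 95.48 mm² overlap (of its 266.00 mm²) is removed, clipping the outline; the r=9 cylinder at (8.5, 3) partially overlaps it — only the 14.42 mm² overlap (of its 229.10 mm²) is removed, clipping the outline — area = 119.20 mm². Overall, the cross-section is a single solid region. Net area = 119.20 mm².

119.20 mm²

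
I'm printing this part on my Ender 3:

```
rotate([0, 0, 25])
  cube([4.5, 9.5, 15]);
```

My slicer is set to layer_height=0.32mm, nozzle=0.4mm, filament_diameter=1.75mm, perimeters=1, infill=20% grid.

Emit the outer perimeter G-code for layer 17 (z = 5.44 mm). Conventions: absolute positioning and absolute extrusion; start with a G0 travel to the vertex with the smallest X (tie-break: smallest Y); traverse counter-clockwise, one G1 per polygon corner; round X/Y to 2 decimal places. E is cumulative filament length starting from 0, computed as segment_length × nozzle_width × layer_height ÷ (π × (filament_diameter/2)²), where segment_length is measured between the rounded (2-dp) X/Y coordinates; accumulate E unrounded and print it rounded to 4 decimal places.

At z = 5.44 mm: the cube (footprint 4.5×9.5) is included at this height; (whole slice rotated 25° about Z — lengths, areas and connectivity unchanged). The outline is a single polygon with 4 vertices. Extrusion per mm of travel: 0.4 × 0.32 / (π × 0.875²) = 0.053216. Accumulating E over each segment gives final E = 1.4897.

G0 X-4.01 Y8.61 Z5.44
G1 X0.00 Y0.00 E0.5054
G1 X4.08 Y1.90 E0.7450
G1 X0.06 Y10.51 E1.2506
G1 X-4.01 Y8.61 E1.4897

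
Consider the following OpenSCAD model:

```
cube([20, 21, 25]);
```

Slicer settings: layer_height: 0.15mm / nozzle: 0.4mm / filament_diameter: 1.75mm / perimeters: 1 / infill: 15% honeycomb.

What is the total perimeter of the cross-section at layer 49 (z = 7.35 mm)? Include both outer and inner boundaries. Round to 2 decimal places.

At z = 7.35 mm: the cube is present — its section is the full 20×21 rectangle (perimeter 82.00 mm). Overall, the cross-section is a single solid region. Total boundary length (outer) = 82.00 mm.

82.00 mm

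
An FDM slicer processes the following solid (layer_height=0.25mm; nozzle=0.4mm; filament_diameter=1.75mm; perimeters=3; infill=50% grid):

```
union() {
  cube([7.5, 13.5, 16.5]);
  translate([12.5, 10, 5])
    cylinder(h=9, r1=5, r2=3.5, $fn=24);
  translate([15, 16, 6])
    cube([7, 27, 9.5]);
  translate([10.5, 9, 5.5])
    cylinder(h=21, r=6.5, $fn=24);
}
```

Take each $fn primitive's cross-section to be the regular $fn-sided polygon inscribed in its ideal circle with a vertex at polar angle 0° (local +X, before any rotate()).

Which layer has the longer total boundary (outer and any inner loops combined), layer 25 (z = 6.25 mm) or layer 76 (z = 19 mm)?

Layer 25 (z = 6.25): the cube is present — its section is the full 7.5×13.5 rectangle (perimeter 42.00 mm); the cone at (12.5, 10) (r1=5→r2=3.5) has section circumradius 4.792 here — a regular 24-gon (perimeter = 2·24·4.792·sin(180°/24) = 30.02 mm); the cube at (15, 16) (footprint 7×27) is included at this height (perimeter 68.00 mm); the r=6.5 cylinder at (10.5, 9) gives a regular 24-gon of circumradius 6.5 (constant along its height) (perimeter = 2·24·6.500·sin(180°/24) = 40.72 mm); Taking the union: the regions partially overlap (shared area 95.69 mm²), so the edge portions inside another operand are dropped and the merged outline is re-measured after clipping — boundary = 127.30 mm. So its perimeter = 127.30 mm. Layer 76 (z = 19): the cube is not intersected at this z (z outside [0, 16.5]); the cone at (12.5, 10) does not reach this height (z outside [5, 14]); the cube at (15, 16) does not reach this height (z outside [6, 15.5]); the r=6.5 cylinder at (10.5, 9) gives a regular 24-gon of circumradius 6.5 (constant along its height) (perimeter = 2·24·6.500·sin(180°/24) = 40.72 mm); Taking the union: only the r=6.5 cylinder at (10.5, 9) is present, so the union is just that shape — boundary = 40.72 mm. So its perimeter = 40.72 mm. Layer 25 is larger (127.30 vs 40.72 mm).

layer 25 (z = 6.25 mm)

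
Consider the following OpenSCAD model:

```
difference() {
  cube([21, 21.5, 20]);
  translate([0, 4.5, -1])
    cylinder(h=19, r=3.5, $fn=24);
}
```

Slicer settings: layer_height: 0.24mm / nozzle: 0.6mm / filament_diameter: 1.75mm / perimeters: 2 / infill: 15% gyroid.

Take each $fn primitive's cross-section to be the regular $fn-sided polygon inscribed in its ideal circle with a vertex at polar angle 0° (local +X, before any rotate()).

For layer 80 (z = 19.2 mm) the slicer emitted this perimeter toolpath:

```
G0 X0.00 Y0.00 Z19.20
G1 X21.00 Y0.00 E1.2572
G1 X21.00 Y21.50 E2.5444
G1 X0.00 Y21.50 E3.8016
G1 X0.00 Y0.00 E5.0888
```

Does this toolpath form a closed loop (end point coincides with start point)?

Start point (G0): (0.00, 0.00). End point (last G1): the path returns to the start — closed.

yes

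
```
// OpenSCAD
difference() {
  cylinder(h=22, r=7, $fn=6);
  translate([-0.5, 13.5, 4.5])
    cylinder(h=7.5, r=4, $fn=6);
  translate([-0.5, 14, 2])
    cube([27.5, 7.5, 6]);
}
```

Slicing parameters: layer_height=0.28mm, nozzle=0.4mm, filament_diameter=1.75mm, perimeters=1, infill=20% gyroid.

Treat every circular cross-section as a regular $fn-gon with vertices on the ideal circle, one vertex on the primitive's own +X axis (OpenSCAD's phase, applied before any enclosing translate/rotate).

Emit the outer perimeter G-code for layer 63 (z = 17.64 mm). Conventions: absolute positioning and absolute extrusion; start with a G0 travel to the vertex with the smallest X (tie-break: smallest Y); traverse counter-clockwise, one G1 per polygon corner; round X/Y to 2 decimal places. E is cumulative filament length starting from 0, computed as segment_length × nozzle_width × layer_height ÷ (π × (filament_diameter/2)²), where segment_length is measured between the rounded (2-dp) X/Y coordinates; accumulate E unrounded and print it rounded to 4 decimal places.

G0 X-7.00 Y0.00 Z17.64
G1 X-3.50 Y-6.06 E0.3259
G1 X3.50 Y-6.06 E0.6518
G1 X7.00 Y0.00 E0.9777
G1 X3.50 Y6.06 E1.3035
G1 X-3.50 Y6.06 E1.6295
G1 X-7.00 Y0.00 E1.9553

At z = 17.64 mm: the r=7 cylinder gives a regular 6-gon of circumradius 7 (constant along its height); the cylinder at (-0.5, 13.5) is not intersected at this z (z outside [4.5, 12]); the cube at (-0.5, 14) is not intersected at this z (z outside [2, 8]); Taking the first minus the rest: none of the subtracted shapes is present at this height, so the r=7 cylinder is unchanged — 1 connected region. The outline is a single polygon with 6 vertices. Extrusion per mm of travel: 0.4 × 0.28 / (π × 0.875²) = 0.046564. Accumulating E over each segment gives final E = 1.9553.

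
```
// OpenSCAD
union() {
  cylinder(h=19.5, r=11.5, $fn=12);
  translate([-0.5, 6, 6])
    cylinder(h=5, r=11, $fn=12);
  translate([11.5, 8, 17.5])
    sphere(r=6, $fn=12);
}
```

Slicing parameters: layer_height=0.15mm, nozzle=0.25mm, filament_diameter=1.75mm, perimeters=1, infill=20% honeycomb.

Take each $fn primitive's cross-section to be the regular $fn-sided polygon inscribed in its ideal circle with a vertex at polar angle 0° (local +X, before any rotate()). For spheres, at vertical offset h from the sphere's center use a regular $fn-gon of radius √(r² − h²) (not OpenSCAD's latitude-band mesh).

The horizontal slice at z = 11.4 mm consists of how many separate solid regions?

1

At z = 11.4 mm: the r=11.5 cylinder contributes a regular 12-gon of circumradius 11.5; the cylinder at (-0.5, 6) is absent (z outside [6, 11]); the sphere at (11.5, 8) is absent (|z−center|=6.100 > r=6); Taking the union: only the r=11.5 cylinder is present, so the union is just that shape — 1 connected region. The result has 1 disconnected region.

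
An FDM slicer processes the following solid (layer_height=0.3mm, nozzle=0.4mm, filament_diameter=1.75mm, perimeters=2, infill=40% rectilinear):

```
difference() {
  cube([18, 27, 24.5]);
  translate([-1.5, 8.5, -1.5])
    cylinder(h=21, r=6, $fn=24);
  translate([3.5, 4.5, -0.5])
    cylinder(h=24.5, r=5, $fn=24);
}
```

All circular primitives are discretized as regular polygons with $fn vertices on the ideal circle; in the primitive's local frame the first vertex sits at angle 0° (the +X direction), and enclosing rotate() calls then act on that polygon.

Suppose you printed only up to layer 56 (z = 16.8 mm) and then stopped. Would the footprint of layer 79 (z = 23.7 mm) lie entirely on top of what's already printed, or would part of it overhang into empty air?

Compare the two slices. At z = 16.8: the cube (footprint 18×27) is included at this height (area 486.00 mm²); the r=6 cylinder at (-1.5, 8.5) gives a regular 24-gon of circumradius 6 (constant along its height) (area = (24/2)·6.000²·sin(360°/24) = 111.81 mm²); the r=5 cylinder at (3.5, 4.5) contributes a regular 24-gon of circumradius 5 (area = (24/2)·5.000²·sin(360°/24) = 77.65 mm²); Taking the first minus the rest: starting from the 18×27 cube (486.00 mm²), the r=6 cylinder at (-1.5, 8.5) partially overlaps it — only the 38.20 mm² overlap (of its 111.81 mm²) is removed, clipping the outline; the r=5 cylinder at (3.5, 4.5) partially overlaps it — only the 47.33 mm² overlap (of its 77.65 mm²) is removed, clipping the outline — area = 400.47 mm². At z = 23.7: the cube is present — its section is the full 18×27 rectangle (area 486.00 mm²); the cylinder at (-1.5, 8.5) is not intersected at this z (z outside [-1.5, 19.5]); the r=5 cylinder at (3.5, 4.5) gives a regular 24-gon of circumradius 5 (constant along its height) (area = (24/2)·5.000²·sin(360°/24) = 77.65 mm²); After the difference (first − rest): starting from the 18×27 cube (486.00 mm²), the r=5 cylinder at (3.5, 4.5) partially overlaps it — only the 69.15 mm² overlap (of its 77.65 mm²) is removed, clipping the outline — area = 416.85 mm². Checking containment: at z = 23.7 the cross-section extends beyond the z = 16.8 cross-section by about 16.39 mm².

part overhangs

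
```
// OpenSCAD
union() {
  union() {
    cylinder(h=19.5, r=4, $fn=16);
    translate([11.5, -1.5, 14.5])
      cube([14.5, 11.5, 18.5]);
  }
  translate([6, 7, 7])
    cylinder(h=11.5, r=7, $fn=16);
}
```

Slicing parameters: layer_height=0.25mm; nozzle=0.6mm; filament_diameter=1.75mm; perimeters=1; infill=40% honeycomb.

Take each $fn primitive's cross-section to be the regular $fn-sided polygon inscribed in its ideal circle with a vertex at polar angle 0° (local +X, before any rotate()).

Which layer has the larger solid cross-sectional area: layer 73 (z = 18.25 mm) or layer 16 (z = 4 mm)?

Layer 73 (z = 18.25): the r=4 cylinder gives a regular 16-gon of circumradius 4 (constant along its height) (area = (16/2)·4.000²·sin(360°/16) = 48.98 mm²); the cube at (11.5, -1.5) (footprint 14.5×11.5) is included at this height (area 166.75 mm²); Combining (union): the 2 present regions are separate (no shared area or edge), so areas and boundary lengths simply add and each stays a separate island — area = 215.73 mm²; the cylinder at (6, 7): section is a regular 16-gon, circumradius r=7 (area = (16/2)·7.000²·sin(360°/16) = 150.01 mm²); Merging all regions: the regions partially overlap — summed areas 365.75 mm² minus the doubly-counted overlap 13.66 mm² gives 352.08 mm² — area = 352.08 mm². So its area = 352.08 mm². Layer 16 (z = 4): the r=4 cylinder contributes a regular 16-gon of circumradius 4 (area = (16/2)·4.000²·sin(360°/16) = 48.98 mm²); the cube at (11.5, -1.5) is not intersected at this z (z outside [14.5, 33]); Taking the union: only the r=4 cylinder is present, so the union is just that shape — area = 48.98 mm²; the cylinder at (6, 7) is not intersected at this z (z outside [7, 18.5]); Taking the union: only that combined region is present, so the union is just that shape — area = 48.98 mm². So its area = 48.98 mm². Layer 73 is larger (352.08 vs 48.98 mm²).

layer 73 (z = 18.25 mm)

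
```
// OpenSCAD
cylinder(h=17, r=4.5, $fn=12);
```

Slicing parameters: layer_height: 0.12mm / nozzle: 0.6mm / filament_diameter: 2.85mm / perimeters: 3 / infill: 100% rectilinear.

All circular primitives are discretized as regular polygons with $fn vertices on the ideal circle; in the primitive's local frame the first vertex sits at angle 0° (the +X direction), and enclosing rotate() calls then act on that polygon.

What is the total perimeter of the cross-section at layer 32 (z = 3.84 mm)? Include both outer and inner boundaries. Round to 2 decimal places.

27.95 mm

At z = 3.84 mm: the r=4.5 cylinder gives a regular 12-gon of circumradius 4.5 (constant along its height) (perimeter = 2·12·4.500·sin(180°/12) = 27.95 mm). Overall, the cross-section is a single solid region. Total boundary length (outer) = 27.95 mm.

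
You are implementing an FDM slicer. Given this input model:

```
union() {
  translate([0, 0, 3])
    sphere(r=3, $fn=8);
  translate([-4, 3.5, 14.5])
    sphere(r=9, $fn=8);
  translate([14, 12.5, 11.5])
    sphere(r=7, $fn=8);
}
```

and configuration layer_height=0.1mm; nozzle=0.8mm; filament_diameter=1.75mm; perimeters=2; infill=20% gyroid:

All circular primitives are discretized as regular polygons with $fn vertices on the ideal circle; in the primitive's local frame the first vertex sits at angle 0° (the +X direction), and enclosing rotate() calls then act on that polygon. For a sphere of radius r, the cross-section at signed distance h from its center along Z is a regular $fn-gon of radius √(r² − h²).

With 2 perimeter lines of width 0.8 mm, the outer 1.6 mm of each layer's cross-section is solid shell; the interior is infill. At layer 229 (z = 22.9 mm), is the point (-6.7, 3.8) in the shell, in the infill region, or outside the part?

shell

At z = 22.9 mm: the sphere does not reach this height (|z−center|=19.900 > r=3); the r=9 sphere at (-4, 3.5) slices to a regular 8-gon of circumradius 3.231 (√(r²−h²) with h=8.4 from center); the sphere at (14, 12.5) is absent (|z−center|=11.400 > r=7); Combining (union): only the r=9 sphere at (-4, 3.5) is present, so the union is just that shape — 1 connected region. Overall, the cross-section is a single solid region. The nearest boundary edge runs (-6.28, 5.78)→(-7.23, 3.50); distance from the point to it = 0.38 mm. The point is inside the cross-section, 0.38 mm from the nearest boundary — within the 1.6 mm shell band (2 × 0.8).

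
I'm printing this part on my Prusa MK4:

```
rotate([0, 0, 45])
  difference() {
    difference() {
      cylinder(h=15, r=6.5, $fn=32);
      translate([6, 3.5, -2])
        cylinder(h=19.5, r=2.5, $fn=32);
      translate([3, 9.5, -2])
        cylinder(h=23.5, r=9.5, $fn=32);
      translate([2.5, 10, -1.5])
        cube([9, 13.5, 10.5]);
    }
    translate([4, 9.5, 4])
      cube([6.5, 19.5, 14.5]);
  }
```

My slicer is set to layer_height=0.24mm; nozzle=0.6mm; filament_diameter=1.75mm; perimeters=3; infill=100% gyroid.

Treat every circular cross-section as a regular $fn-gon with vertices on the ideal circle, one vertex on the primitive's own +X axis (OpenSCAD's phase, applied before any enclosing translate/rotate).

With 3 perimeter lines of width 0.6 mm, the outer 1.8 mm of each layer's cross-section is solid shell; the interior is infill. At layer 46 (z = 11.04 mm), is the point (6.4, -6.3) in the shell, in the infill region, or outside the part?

outside

At z = 11.04 mm: the r=6.5 cylinder gives a regular 32-gon of circumradius 6.5 (constant along its height); the r=2.5 cylinder at (6, 3.5) gives a regular 32-gon of circumradius 2.5 (constant along its height); the cylinder at (3, 9.5): section is a regular 32-gon, circumradius r=9.5; the cube at (2.5, 10) is absent (z outside [-1.5, 9]); After the difference (first − rest): starting from the r=6.5 cylinder, the r=2.5 cylinder at (6, 3.5) partially overlaps it — only the 6.72 mm² overlap (of its 19.51 mm²) is removed, clipping the outline; the r=9.5 cylinder at (3, 9.5) partially overlaps it — only the 43.59 mm² overlap (of its 281.71 mm²) is removed, clipping the outline — 1 connected region; the cube at (4, 9.5) (footprint 6.5×19.5) is included at this height; Taking the first minus the rest: starting from that combined region, the 6.5×19.5 cube at (4, 9.5) misses the remaining region (no effect) — 1 connected region; (rotated 45° about Z; rotation is an isometry so areas/perimeters/island counts are preserved). Overall, the cross-section is a single solid region. Undo the 45° rotation: the query point maps to (0.071, -8.980) in the un-rotated model frame. The nearest boundary edge runs (1.27, -6.38)→(-0.00, -6.50); distance from the point to it = 2.48 mm. The point is not inside any of the regions above, so it lies outside the cross-section (2.48 mm from the nearest boundary).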